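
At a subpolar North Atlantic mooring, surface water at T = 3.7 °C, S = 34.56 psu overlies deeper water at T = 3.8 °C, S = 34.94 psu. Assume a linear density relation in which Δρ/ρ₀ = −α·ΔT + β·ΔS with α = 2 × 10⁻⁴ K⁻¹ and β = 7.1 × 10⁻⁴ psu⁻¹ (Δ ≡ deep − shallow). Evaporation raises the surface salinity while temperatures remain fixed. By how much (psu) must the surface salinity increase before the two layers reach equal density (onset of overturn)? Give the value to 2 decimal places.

0.35 psu

Neutral buoyancy requires −α(T_deep − T_surf) + β(S_deep − S_surf′) = 0.
S_surf′ = S_deep − (α/β)·ΔT = 34.94 − (2 × 10⁻⁴/7.1 × 10⁻⁴)·(+0.1) = 34.9118 psu.
Increase required: 34.9118 − 34.56 = 0.3518 psu.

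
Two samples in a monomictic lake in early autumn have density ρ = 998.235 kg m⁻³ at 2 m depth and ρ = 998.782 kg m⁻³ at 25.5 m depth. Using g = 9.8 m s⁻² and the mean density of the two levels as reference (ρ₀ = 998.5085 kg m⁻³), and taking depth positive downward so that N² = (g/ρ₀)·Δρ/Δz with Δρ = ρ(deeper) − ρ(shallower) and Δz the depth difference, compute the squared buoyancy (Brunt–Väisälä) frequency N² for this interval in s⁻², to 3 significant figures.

2.28 × 10⁻⁴ s⁻²

Δρ = 998.782 − 998.235 = 0.547 kg m⁻³ over Δz = 25.5 − 2 = 23.5 m.
N² = (9.8/998.5085) × (0.547/23.5) = 2.2845 × 10⁻⁴ s⁻² ≈ 2.28 × 10⁻⁴ s⁻².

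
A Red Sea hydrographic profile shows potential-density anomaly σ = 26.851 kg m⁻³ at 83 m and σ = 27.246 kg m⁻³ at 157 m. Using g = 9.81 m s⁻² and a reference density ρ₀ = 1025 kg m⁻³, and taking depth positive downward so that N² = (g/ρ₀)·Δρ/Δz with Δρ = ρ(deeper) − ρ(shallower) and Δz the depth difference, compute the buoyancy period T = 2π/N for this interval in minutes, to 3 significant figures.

14.7 min

Δρ = 1027.246 − 1026.851 = 0.395 kg m⁻³ over Δz = 157 − 83 = 74 m.
N² = (9.81/1025) × (0.395/74) = 5.1087 × 10⁻⁵ s⁻².
N = √(5.1087 × 10⁻⁵) = 7.1475 × 10⁻³ rad s⁻¹, so T = 2π/N = 879.07 s = 14.651 min ≈ 14.7 min.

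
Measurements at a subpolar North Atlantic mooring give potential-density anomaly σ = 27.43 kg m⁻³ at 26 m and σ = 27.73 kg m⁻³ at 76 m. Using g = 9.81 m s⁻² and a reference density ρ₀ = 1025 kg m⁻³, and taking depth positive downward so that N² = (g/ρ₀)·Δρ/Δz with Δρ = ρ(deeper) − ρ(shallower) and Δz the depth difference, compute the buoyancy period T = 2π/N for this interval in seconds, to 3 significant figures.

829 s

Δρ = 1027.73 − 1027.43 = 0.30 kg m⁻³ over Δz = 76 − 26 = 50 m.
N² = (9.81/1025) × (0.30/50) = 5.7424 × 10⁻⁵ s⁻².
N = √(5.7424 × 10⁻⁵) = 7.5779 × 10⁻³ rad s⁻¹, so T = 2π/N = 829.15 s ≈ 829 s.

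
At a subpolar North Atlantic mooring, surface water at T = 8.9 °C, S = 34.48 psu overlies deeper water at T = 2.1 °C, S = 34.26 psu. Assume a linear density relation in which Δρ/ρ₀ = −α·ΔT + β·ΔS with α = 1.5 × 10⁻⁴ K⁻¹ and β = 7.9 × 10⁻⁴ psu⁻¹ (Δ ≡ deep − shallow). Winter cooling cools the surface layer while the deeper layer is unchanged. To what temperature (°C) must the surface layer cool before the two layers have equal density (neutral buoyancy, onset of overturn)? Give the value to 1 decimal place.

Neutral buoyancy requires Δρ = 0, i.e. −α(T_deep − T_surf′) + β(S_deep − S_surf) = 0.
T_surf′ = T_deep − (β/α)·ΔS = 2.1 − (7.9 × 10⁻⁴/1.5 × 10⁻⁴)·(-0.22) = 3.259 °C.
Cooling required: 8.9 − (3.259) = 5.641 °C.

3.3 °C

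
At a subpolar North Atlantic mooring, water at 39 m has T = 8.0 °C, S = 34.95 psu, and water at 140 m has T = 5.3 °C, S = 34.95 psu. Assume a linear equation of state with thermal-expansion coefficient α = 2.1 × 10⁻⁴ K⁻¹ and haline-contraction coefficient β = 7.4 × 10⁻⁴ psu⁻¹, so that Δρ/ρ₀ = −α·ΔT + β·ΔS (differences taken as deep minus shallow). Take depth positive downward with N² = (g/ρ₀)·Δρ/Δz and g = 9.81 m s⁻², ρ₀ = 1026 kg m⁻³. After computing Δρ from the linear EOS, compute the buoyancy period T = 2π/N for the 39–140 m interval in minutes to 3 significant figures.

14.1 min

ΔT = -2.7 K, ΔS = +0.00 psu (deep − shallow).
Δρ/ρ₀ = −αΔT + βΔS = 5.67 × 10⁻⁴ + 0 = 5.67 × 10⁻⁴, so Δρ ≈ 0.5817 kg m⁻³.
N² = (g/ρ₀)·Δρ/Δz = g·(Δρ/ρ₀)/Δz = 9.81 × 5.67 × 10⁻⁴ / 101 = 5.5072 × 10⁻⁵ s⁻².
N = √(5.5072 × 10⁻⁵) = 7.4211 × 10⁻³ rad s⁻¹ → T = 2π/N = 846.66 s = 14.111 min ≈ 14.1 min.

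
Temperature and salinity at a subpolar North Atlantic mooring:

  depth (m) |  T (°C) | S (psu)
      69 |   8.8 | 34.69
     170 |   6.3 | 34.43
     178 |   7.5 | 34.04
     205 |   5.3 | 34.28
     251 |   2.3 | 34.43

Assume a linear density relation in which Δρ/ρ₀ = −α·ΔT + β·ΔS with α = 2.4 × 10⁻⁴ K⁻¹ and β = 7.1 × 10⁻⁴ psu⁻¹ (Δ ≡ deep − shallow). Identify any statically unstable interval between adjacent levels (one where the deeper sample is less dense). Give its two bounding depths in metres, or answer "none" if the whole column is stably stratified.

Evaluate Δρ/ρ₀ = −αΔT + βΔS across each adjacent pair:
  69–170 m: −αΔT+βΔS = −(2.4 × 10⁻⁴)(-2.5)+(7.1 × 10⁻⁴)(-0.26) = 4.2 × 10⁻⁴ → stable
  170–178 m: −αΔT+βΔS = −(2.4 × 10⁻⁴)(+1.2)+(7.1 × 10⁻⁴)(-0.39) = -5.6 × 10⁻⁴ → UNSTABLE
  178–205 m: −αΔT+βΔS = −(2.4 × 10⁻⁴)(-2.2)+(7.1 × 10⁻⁴)(+0.24) = 7.0 × 10⁻⁴ → stable
  205–251 m: −αΔT+βΔS = −(2.4 × 10⁻⁴)(-3.0)+(7.1 × 10⁻⁴)(+0.15) = 8.3 × 10⁻⁴ → stable
The 170–178 m interval has Δρ < 0: lighter water underlies denser water.

170–178 m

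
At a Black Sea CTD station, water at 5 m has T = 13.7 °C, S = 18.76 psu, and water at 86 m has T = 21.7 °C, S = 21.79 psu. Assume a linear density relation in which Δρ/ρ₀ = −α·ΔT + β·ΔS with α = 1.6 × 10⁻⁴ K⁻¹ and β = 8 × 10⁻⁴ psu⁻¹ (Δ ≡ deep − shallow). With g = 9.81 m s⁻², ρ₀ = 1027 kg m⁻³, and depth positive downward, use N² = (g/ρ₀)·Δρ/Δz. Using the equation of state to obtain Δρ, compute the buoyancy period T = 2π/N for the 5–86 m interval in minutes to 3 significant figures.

ΔT = +8.0 K, ΔS = +3.03 psu (deep − shallow).
Δρ/ρ₀ = −αΔT + βΔS = -1.28 × 10⁻³ + 2.424 × 10⁻³ = 1.144 × 10⁻³, so Δρ ≈ 1.175 kg m⁻³.
N² = (g/ρ₀)·Δρ/Δz = g·(Δρ/ρ₀)/Δz = 9.81 × 1.144 × 10⁻³ / 81 = 1.3855 × 10⁻⁴ s⁻².
N = √(1.3855 × 10⁻⁴) = 0.011771 rad s⁻¹ → T = 2π/N = 533.79 s = 8.8965 min ≈ 8.90 min.

8.90 min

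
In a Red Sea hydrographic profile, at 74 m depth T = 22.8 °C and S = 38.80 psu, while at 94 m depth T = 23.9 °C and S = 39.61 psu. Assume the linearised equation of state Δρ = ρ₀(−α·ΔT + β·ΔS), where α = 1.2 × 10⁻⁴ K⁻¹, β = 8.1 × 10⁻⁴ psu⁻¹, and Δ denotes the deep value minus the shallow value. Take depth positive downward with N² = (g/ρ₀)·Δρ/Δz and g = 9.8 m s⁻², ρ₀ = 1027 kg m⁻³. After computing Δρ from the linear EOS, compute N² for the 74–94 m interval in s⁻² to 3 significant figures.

2.57 × 10⁻⁴ s⁻²

ΔT = +1.1 K, ΔS = +0.81 psu (deep − shallow).
Δρ/ρ₀ = −αΔT + βΔS = -1.32 × 10⁻⁴ + 6.561 × 10⁻⁴ = 5.241 × 10⁻⁴, so Δρ ≈ 0.5383 kg m⁻³.
N² = (g/ρ₀)·Δρ/Δz = g·(Δρ/ρ₀)/Δz = 9.8 × 5.241 × 10⁻⁴ / 20 = 2.5681 × 10⁻⁴ s⁻² ≈ 2.57 × 10⁻⁴ s⁻².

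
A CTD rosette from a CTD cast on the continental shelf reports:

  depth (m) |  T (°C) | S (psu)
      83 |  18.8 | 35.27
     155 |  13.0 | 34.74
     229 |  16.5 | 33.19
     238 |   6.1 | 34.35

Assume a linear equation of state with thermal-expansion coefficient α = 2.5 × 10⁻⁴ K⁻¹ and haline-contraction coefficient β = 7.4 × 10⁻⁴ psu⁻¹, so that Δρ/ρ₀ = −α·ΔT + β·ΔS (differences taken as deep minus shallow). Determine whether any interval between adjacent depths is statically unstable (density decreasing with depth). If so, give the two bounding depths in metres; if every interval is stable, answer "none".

155–229 m

Evaluate Δρ/ρ₀ = −αΔT + βΔS across each adjacent pair:
  83–155 m: −αΔT+βΔS = −(2.5 × 10⁻⁴)(-5.8)+(7.4 × 10⁻⁴)(-0.53) = 1.1 × 10⁻³ → stable
  155–229 m: −αΔT+βΔS = −(2.5 × 10⁻⁴)(+3.5)+(7.4 × 10⁻⁴)(-1.55) = -2.0 × 10⁻³ → UNSTABLE
  229–238 m: −αΔT+βΔS = −(2.5 × 10⁻⁴)(-10.4)+(7.4 × 10⁻⁴)(+1.16) = 3.5 × 10⁻³ → stable
The 155–229 m interval has Δρ < 0: lighter water underlies denser water.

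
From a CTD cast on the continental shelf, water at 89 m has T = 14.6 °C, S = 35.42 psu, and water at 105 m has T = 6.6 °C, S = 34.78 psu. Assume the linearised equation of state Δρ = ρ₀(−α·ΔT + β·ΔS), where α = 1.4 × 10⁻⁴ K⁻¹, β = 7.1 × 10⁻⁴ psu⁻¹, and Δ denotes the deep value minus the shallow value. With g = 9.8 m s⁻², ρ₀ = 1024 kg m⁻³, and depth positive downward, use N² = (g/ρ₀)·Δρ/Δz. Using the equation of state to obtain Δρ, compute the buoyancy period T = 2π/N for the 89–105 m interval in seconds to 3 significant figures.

311 s

ΔT = -8.0 K, ΔS = -0.64 psu (deep − shallow).
Δρ/ρ₀ = −αΔT + βΔS = 1.12 × 10⁻³ − 4.544 × 10⁻⁴ = 6.656 × 10⁻⁴, so Δρ ≈ 0.6816 kg m⁻³.
N² = (g/ρ₀)·Δρ/Δz = g·(Δρ/ρ₀)/Δz = 9.8 × 6.656 × 10⁻⁴ / 16 = 4.0768 × 10⁻⁴ s⁻².
N = √(4.0768 × 10⁻⁴) = 0.020191 rad s⁻¹ → T = 2π/N = 311.19 s ≈ 311 s.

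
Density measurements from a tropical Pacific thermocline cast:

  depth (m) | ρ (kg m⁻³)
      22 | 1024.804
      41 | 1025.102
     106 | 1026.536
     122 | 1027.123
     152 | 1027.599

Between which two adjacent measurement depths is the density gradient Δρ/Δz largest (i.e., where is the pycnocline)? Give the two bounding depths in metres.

Compute the density gradient over each adjacent pair:
  22–41 m: Δρ/Δz = 0.298/19 = 0.016 kg m⁻⁴
  41–106 m: Δρ/Δz = 1.434/65 = 0.022 kg m⁻⁴
  106–122 m: Δρ/Δz = 0.587/16 = 0.037 kg m⁻⁴
  122–152 m: Δρ/Δz = 0.476/30 = 0.016 kg m⁻⁴
The largest gradient is in the 106–122 m interval — the pycnocline.

106–122 m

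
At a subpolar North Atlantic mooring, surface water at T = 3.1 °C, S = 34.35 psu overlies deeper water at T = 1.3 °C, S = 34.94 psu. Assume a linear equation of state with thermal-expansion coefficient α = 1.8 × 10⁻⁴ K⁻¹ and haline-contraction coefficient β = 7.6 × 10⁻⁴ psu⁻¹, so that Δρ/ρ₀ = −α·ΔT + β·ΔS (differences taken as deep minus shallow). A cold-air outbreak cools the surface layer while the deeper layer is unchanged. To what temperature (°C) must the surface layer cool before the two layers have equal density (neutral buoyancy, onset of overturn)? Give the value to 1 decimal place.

-1.2 °C

Neutral buoyancy requires Δρ = 0, i.e. −α(T_deep − T_surf′) + β(S_deep − S_surf) = 0.
T_surf′ = T_deep − (β/α)·ΔS = 1.3 − (7.6 × 10⁻⁴/1.8 × 10⁻⁴)·(+0.59) = -1.191 °C.
Cooling required: 3.1 − (-1.191) = 4.291 °C.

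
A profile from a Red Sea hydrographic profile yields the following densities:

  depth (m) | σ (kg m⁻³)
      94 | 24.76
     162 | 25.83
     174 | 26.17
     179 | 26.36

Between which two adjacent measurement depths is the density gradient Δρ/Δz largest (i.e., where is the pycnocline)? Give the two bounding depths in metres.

Compute the density gradient over each adjacent pair:
  94–162 m: Δρ/Δz = 1.07/68 = 0.016 kg m⁻⁴
  162–174 m: Δρ/Δz = 0.34/12 = 0.028 kg m⁻⁴
  174–179 m: Δρ/Δz = 0.19/5 = 0.038 kg m⁻⁴
The largest gradient is in the 174–179 m interval — the pycnocline.

174–179 m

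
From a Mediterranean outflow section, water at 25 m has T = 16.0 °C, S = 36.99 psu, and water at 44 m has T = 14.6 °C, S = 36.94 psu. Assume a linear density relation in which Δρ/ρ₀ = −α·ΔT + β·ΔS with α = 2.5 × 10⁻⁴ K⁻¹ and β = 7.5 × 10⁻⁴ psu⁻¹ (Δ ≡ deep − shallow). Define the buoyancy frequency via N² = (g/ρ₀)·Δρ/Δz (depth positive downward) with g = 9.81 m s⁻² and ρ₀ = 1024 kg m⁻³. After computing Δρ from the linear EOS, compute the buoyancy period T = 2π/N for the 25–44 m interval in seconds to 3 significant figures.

495 s

ΔT = -1.4 K, ΔS = -0.05 psu (deep − shallow).
Δρ/ρ₀ = −αΔT + βΔS = 3.50 × 10⁻⁴ − 3.75 × 10⁻⁵ = 3.125 × 10⁻⁴, so Δρ ≈ 0.3200 kg m⁻³.
N² = (g/ρ₀)·Δρ/Δz = g·(Δρ/ρ₀)/Δz = 9.81 × 3.125 × 10⁻⁴ / 19 = 1.6135 × 10⁻⁴ s⁻².
N = √(1.6135 × 10⁻⁴) = 0.012702 rad s⁻¹ → T = 2π/N = 494.66 s ≈ 495 s.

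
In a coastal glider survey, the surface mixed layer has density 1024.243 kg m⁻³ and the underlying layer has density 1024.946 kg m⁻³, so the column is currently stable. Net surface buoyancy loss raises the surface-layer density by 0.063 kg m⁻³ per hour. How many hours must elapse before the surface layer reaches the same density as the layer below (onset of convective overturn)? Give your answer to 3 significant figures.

Density deficit of the surface layer: 1024.946 − 1024.243 = 0.703 kg m⁻³.
Required change = 0.703 / 0.063 = 11.2 hours.

11.2 hours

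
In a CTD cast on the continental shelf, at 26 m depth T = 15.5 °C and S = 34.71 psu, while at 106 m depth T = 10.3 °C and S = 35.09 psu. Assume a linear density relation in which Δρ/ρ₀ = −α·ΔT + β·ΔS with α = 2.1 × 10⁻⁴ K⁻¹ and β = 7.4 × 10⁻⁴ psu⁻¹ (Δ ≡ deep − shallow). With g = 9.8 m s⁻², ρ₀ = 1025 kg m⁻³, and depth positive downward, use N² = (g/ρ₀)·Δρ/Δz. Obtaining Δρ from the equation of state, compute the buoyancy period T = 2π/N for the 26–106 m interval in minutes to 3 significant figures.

8.07 min

ΔT = -5.2 K, ΔS = +0.38 psu (deep − shallow).
Δρ/ρ₀ = −αΔT + βΔS = 1.092 × 10⁻³ + 2.812 × 10⁻⁴ = 1.3732 × 10⁻³, so Δρ ≈ 1.408 kg m⁻³.
N² = (g/ρ₀)·Δρ/Δz = g·(Δρ/ρ₀)/Δz = 9.8 × 1.3732 × 10⁻³ / 80 = 1.6822 × 10⁻⁴ s⁻².
N = √(1.6822 × 10⁻⁴) = 0.012970 rad s⁻¹ → T = 2π/N = 484.44 s = 8.0740 min ≈ 8.07 min.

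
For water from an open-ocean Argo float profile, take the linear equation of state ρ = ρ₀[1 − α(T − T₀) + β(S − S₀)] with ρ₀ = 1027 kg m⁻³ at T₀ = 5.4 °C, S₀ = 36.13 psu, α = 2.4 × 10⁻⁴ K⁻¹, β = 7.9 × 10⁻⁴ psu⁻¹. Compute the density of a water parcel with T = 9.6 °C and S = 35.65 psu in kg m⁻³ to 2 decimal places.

T − T₀ = +4.2 K, S − S₀ = -0.48 psu.
Bracket = 1 − α·(+4.2) + β·(-0.48) = 1 + (-1.3872 × 10⁻³) = 0.9986128.
ρ = 1027 × 0.9986128 = 1025.58 kg m⁻³.

1025.58 kg m⁻³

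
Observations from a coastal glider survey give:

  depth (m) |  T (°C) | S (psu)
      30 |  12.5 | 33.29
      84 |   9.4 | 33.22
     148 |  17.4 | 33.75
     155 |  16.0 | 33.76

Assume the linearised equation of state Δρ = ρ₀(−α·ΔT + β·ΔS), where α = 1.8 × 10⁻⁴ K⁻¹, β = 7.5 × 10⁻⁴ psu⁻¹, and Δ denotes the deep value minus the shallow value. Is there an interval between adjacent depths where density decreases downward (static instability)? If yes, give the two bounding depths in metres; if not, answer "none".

Evaluate Δρ/ρ₀ = −αΔT + βΔS across each adjacent pair:
  30–84 m: −αΔT+βΔS = −(1.8 × 10⁻⁴)(-3.1)+(7.5 × 10⁻⁴)(-0.07) = 5.1 × 10⁻⁴ → stable
  84–148 m: −αΔT+βΔS = −(1.8 × 10⁻⁴)(+8.0)+(7.5 × 10⁻⁴)(+0.53) = -1.0 × 10⁻³ → UNSTABLE
  148–155 m: −αΔT+βΔS = −(1.8 × 10⁻⁴)(-1.4)+(7.5 × 10⁻⁴)(+0.01) = 2.6 × 10⁻⁴ → stable
The 84–148 m interval has Δρ < 0: lighter water underlies denser water.

84–148 m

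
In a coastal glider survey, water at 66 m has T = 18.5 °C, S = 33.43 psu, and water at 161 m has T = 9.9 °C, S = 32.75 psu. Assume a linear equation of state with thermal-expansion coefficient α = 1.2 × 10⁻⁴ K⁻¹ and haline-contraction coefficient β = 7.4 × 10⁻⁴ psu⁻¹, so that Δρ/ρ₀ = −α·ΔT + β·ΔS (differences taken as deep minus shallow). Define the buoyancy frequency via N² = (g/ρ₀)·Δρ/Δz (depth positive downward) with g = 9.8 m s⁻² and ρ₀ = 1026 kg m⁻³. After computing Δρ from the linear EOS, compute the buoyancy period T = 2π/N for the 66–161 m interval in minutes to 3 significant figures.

14.2 min

ΔT = -8.6 K, ΔS = -0.68 psu (deep − shallow).
Δρ/ρ₀ = −αΔT + βΔS = 1.032 × 10⁻³ − 5.032 × 10⁻⁴ = 5.288 × 10⁻⁴, so Δρ ≈ 0.5425 kg m⁻³.
N² = (g/ρ₀)·Δρ/Δz = g·(Δρ/ρ₀)/Δz = 9.8 × 5.288 × 10⁻⁴ / 95 = 5.4550 × 10⁻⁵ s⁻².
N = √(5.4550 × 10⁻⁵) = 7.3858 × 10⁻³ rad s⁻¹ → T = 2π/N = 850.71 s = 14.179 min ≈ 14.2 min.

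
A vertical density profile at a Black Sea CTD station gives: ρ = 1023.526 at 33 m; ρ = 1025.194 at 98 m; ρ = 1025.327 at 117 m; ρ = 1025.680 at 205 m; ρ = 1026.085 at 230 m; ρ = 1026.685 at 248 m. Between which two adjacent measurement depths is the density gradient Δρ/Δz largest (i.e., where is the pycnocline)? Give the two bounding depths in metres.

Compute the density gradient over each adjacent pair:
  33–98 m: Δρ/Δz = 1.668/65 = 0.026 kg m⁻⁴
  98–117 m: Δρ/Δz = 0.133/19 = 7.0 × 10⁻³ kg m⁻⁴
  117–205 m: Δρ/Δz = 0.353/88 = 4.0 × 10⁻³ kg m⁻⁴
  205–230 m: Δρ/Δz = 0.405/25 = 0.016 kg m⁻⁴
  230–248 m: Δρ/Δz = 0.600/18 = 0.033 kg m⁻⁴
The largest gradient is in the 230–248 m interval — the pycnocline.

230–248 m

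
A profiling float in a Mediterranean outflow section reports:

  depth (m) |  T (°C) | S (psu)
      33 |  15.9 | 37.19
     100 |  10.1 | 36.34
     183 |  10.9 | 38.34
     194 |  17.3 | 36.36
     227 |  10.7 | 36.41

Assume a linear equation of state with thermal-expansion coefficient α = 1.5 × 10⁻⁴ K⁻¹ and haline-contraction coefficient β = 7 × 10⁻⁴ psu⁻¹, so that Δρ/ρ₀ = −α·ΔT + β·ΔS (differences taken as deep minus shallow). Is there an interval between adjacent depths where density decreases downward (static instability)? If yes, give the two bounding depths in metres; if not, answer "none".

Evaluate Δρ/ρ₀ = −αΔT + βΔS across each adjacent pair:
  33–100 m: −αΔT+βΔS = −(1.5 × 10⁻⁴)(-5.8)+(7 × 10⁻⁴)(-0.85) = 2.7 × 10⁻⁴ → stable
  100–183 m: −αΔT+βΔS = −(1.5 × 10⁻⁴)(+0.8)+(7 × 10⁻⁴)(+2.00) = 1.3 × 10⁻³ → stable
  183–194 m: −αΔT+βΔS = −(1.5 × 10⁻⁴)(+6.4)+(7 × 10⁻⁴)(-1.98) = -2.3 × 10⁻³ → UNSTABLE
  194–227 m: −αΔT+βΔS = −(1.5 × 10⁻⁴)(-6.6)+(7 × 10⁻⁴)(+0.05) = 1.0 × 10⁻³ → stable
The 183–194 m interval has Δρ < 0: lighter water underlies denser water.

183–194 m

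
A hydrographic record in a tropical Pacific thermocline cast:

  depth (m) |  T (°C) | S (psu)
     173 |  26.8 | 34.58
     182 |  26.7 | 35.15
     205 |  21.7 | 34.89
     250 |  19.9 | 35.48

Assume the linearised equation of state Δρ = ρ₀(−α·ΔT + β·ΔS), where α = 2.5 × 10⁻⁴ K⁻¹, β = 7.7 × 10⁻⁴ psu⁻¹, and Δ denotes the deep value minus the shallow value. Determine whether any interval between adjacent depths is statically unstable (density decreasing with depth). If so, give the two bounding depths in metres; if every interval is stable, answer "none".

none

Evaluate Δρ/ρ₀ = −αΔT + βΔS across each adjacent pair:
  173–182 m: −αΔT+βΔS = −(2.5 × 10⁻⁴)(-0.1)+(7.7 × 10⁻⁴)(+0.57) = 4.6 × 10⁻⁴ → stable
  182–205 m: −αΔT+βΔS = −(2.5 × 10⁻⁴)(-5.0)+(7.7 × 10⁻⁴)(-0.26) = 1.0 × 10⁻³ → stable
  205–250 m: −αΔT+βΔS = −(2.5 × 10⁻⁴)(-1.8)+(7.7 × 10⁻⁴)(+0.59) = 9.0 × 10⁻⁴ → stable
Every interval has Δρ > 0: the column is stably stratified throughout.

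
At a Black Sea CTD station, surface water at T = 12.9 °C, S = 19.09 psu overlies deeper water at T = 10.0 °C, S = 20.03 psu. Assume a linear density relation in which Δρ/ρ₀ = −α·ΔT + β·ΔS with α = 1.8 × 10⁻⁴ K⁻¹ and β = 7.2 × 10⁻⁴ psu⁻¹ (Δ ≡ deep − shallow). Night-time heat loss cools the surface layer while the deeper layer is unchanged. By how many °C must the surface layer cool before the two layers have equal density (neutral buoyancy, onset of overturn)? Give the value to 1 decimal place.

6.7 °C

Neutral buoyancy requires Δρ = 0, i.e. −α(T_deep − T_surf′) + β(S_deep − S_surf) = 0.
T_surf′ = T_deep − (β/α)·ΔS = 10.0 − (7.2 × 10⁻⁴/1.8 × 10⁻⁴)·(+0.94) = 6.240 °C.
Cooling required: 12.9 − (6.240) = 6.660 °C.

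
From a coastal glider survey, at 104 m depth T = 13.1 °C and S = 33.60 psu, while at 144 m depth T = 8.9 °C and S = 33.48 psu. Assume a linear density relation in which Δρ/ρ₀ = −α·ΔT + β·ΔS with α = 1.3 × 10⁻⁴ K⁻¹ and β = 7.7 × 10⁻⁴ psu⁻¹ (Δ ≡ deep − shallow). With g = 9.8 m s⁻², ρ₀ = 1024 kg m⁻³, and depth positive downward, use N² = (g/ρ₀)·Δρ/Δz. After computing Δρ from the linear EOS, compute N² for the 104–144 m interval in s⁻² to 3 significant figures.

1.11 × 10⁻⁴ s⁻²

ΔT = -4.2 K, ΔS = -0.12 psu (deep − shallow).
Δρ/ρ₀ = −αΔT + βΔS = 5.46 × 10⁻⁴ − 9.24 × 10⁻⁵ = 4.536 × 10⁻⁴, so Δρ ≈ 0.4645 kg m⁻³.
N² = (g/ρ₀)·Δρ/Δz = g·(Δρ/ρ₀)/Δz = 9.8 × 4.536 × 10⁻⁴ / 40 = 1.1113 × 10⁻⁴ s⁻² ≈ 1.11 × 10⁻⁴ s⁻².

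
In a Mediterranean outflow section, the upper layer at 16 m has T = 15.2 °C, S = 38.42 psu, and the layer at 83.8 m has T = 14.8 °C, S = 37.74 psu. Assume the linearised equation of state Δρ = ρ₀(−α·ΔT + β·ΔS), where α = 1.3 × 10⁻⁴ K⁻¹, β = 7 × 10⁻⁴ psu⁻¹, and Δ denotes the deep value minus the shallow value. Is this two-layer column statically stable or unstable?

ΔT = 14.8 − 15.2 = -0.4 K and ΔS = 37.74 − 38.42 = -0.68 psu (deep − shallow).
−αΔT = 5.20 × 10⁻⁵; βΔS = -4.76 × 10⁻⁴; sum Δρ/ρ₀ = -4.24 × 10⁻⁴.
Δρ/ρ₀ < 0, so Δρ < 0: deeper water is lighter → statically unstable; the column would overturn.

unstable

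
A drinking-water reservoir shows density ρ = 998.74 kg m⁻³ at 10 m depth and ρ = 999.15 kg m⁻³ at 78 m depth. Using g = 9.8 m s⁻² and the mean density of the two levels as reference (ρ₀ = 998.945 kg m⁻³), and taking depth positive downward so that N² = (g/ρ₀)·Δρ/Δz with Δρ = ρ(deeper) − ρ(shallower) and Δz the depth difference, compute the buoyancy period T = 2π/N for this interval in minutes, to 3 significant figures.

13.6 min

Δρ = 999.15 − 998.74 = 0.41 kg m⁻³ over Δz = 78 − 10 = 68 m.
N² = (9.8/998.945) × (0.41/68) = 5.9151 × 10⁻⁵ s⁻².
N = √(5.9151 × 10⁻⁵) = 7.6910 × 10⁻³ rad s⁻¹, so T = 2π/N = 816.95 s = 13.616 min ≈ 13.6 min.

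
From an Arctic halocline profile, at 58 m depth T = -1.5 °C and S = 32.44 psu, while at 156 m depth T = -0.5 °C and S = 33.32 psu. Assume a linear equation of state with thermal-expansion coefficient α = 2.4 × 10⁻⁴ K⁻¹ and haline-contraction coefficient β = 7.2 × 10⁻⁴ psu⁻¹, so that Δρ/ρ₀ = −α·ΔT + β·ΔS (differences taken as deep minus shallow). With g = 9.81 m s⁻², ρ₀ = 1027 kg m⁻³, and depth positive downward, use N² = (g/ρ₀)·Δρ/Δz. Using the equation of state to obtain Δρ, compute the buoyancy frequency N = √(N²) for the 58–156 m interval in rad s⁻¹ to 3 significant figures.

6.28 × 10⁻³ rad s⁻¹

ΔT = +1.0 K, ΔS = +0.88 psu (deep − shallow).
Δρ/ρ₀ = −αΔT + βΔS = -2.40 × 10⁻⁴ + 6.336 × 10⁻⁴ = 3.936 × 10⁻⁴, so Δρ ≈ 0.4042 kg m⁻³.
N² = (g/ρ₀)·Δρ/Δz = g·(Δρ/ρ₀)/Δz = 9.81 × 3.936 × 10⁻⁴ / 98 = 3.9400 × 10⁻⁵ s⁻².
N = √(3.9400 × 10⁻⁵) = 6.2769 × 10⁻³ rad s⁻¹ ≈ 6.28 × 10⁻³ rad s⁻¹.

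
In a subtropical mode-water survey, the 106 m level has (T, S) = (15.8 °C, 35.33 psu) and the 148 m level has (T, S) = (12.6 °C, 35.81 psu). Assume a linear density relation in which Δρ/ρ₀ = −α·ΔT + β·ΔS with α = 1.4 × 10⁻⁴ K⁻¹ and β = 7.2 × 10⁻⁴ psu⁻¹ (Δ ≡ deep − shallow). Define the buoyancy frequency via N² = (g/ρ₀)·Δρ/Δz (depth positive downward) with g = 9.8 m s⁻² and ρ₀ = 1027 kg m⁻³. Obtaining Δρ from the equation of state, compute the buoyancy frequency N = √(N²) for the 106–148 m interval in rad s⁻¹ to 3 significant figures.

0.0136 rad s⁻¹

ΔT = -3.2 K, ΔS = +0.48 psu (deep − shallow).
Δρ/ρ₀ = −αΔT + βΔS = 4.48 × 10⁻⁴ + 3.456 × 10⁻⁴ = 7.936 × 10⁻⁴, so Δρ ≈ 0.8150 kg m⁻³.
N² = (g/ρ₀)·Δρ/Δz = g·(Δρ/ρ₀)/Δz = 9.8 × 7.936 × 10⁻⁴ / 42 = 1.8517 × 10⁻⁴ s⁻².
N = √(1.8517 × 10⁻⁴) = 0.013608 rad s⁻¹ ≈ 0.0136 rad s⁻¹.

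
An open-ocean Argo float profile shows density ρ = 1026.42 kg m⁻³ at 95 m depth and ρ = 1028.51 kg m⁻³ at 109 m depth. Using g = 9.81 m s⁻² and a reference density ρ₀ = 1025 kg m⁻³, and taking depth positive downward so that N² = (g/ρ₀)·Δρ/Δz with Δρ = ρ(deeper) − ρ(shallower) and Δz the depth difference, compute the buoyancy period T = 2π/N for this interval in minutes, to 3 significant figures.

Δρ = 1028.51 − 1026.42 = 2.09 kg m⁻³ over Δz = 109 − 95 = 14 m.
N² = (9.81/1025) × (2.09/14) = 1.4288 × 10⁻³ s⁻².
N = √(1.4288 × 10⁻³) = 0.037799 rad s⁻¹, so T = 2π/N = 166.23 s = 2.7705 min ≈ 2.77 min.

2.77 min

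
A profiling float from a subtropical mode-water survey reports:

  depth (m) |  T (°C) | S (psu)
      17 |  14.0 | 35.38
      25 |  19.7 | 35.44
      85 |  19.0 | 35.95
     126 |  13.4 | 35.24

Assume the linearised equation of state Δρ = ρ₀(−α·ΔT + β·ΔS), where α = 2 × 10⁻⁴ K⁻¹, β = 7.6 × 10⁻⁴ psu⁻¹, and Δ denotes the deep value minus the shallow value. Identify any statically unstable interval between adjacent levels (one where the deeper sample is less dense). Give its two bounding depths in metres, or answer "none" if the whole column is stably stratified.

Evaluate Δρ/ρ₀ = −αΔT + βΔS across each adjacent pair:
  17–25 m: −αΔT+βΔS = −(2 × 10⁻⁴)(+5.7)+(7.6 × 10⁻⁴)(+0.06) = -1.1 × 10⁻³ → UNSTABLE
  25–85 m: −αΔT+βΔS = −(2 × 10⁻⁴)(-0.7)+(7.6 × 10⁻⁴)(+0.51) = 5.3 × 10⁻⁴ → stable
  85–126 m: −αΔT+βΔS = −(2 × 10⁻⁴)(-5.6)+(7.6 × 10⁻⁴)(-0.71) = 5.8 × 10⁻⁴ → stable
The 17–25 m interval has Δρ < 0: lighter water underlies denser water.

17–25 m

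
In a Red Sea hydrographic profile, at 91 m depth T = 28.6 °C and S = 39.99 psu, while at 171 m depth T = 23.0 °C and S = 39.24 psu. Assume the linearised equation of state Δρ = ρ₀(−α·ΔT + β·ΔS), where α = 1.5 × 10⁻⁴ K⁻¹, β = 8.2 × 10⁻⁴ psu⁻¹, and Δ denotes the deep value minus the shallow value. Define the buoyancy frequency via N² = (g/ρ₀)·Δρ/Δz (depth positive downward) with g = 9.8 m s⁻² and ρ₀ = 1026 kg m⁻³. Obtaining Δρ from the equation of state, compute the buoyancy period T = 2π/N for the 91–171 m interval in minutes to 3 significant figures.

19.9 min

ΔT = -5.6 K, ΔS = -0.75 psu (deep − shallow).
Δρ/ρ₀ = −αΔT + βΔS = 8.40 × 10⁻⁴ − 6.15 × 10⁻⁴ = 2.25 × 10⁻⁴, so Δρ ≈ 0.2308 kg m⁻³.
N² = (g/ρ₀)·Δρ/Δz = g·(Δρ/ρ₀)/Δz = 9.8 × 2.25 × 10⁻⁴ / 80 = 2.7562 × 10⁻⁵ s⁻².
N = √(2.7562 × 10⁻⁵) = 5.2500 × 10⁻³ rad s⁻¹ → T = 2π/N = 1.1968 × 10³ s = 19.947 min ≈ 19.9 min.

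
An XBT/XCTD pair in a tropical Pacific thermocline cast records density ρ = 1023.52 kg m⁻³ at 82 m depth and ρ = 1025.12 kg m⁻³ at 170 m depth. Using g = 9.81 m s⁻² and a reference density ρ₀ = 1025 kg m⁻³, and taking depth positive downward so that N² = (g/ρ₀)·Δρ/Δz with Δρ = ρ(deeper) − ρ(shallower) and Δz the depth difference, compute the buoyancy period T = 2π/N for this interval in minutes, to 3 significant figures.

7.94 min

Δρ = 1025.12 − 1023.52 = 1.60 kg m⁻³ over Δz = 170 − 82 = 88 m.
N² = (9.81/1025) × (1.60/88) = 1.7401 × 10⁻⁴ s⁻².
N = √(1.7401 × 10⁻⁴) = 0.013191 rad s⁻¹, so T = 2π/N = 476.32 s = 7.9387 min ≈ 7.94 min.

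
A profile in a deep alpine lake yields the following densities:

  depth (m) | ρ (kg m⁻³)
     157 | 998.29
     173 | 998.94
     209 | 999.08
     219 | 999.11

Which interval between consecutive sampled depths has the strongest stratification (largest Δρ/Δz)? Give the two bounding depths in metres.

Compute the density gradient over each adjacent pair:
  157–173 m: Δρ/Δz = 0.65/16 = 0.041 kg m⁻⁴
  173–209 m: Δρ/Δz = 0.14/36 = 3.9 × 10⁻³ kg m⁻⁴
  209–219 m: Δρ/Δz = 0.03/10 = 3.0 × 10⁻³ kg m⁻⁴
The largest gradient is in the 157–173 m interval — the pycnocline.

157–173 m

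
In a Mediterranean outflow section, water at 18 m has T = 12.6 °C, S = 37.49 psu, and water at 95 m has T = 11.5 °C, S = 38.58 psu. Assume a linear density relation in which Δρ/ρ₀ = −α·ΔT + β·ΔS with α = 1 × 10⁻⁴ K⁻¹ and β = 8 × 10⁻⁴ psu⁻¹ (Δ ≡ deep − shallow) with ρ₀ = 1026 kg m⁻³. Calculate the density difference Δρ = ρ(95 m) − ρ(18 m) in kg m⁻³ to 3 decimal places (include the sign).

ΔT = -1.1 K, ΔS = +1.09 psu (deep − shallow).
Δρ/ρ₀ = −(1 × 10⁻⁴)(-1.1) + (8 × 10⁻⁴)(+1.09) = 9.82 × 10⁻⁴.
Δρ = 1026 × (9.82 × 10⁻⁴) = +1.008 kg m⁻³.
Positive Δρ: denser below, stable.

+1.008 kg m⁻³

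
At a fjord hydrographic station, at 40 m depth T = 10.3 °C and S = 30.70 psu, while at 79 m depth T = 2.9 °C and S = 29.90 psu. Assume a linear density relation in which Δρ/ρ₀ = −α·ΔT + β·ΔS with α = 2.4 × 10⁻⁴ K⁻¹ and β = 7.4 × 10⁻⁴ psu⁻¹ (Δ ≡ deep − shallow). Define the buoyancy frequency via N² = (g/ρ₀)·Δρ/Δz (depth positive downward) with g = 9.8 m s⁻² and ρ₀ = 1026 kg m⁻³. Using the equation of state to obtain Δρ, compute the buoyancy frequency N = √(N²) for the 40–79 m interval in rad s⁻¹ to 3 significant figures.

0.0172 rad s⁻¹

ΔT = -7.4 K, ΔS = -0.80 psu (deep − shallow).
Δρ/ρ₀ = −αΔT + βΔS = 1.776 × 10⁻³ − 5.92 × 10⁻⁴ = 1.184 × 10⁻³, so Δρ ≈ 1.215 kg m⁻³.
N² = (g/ρ₀)·Δρ/Δz = g·(Δρ/ρ₀)/Δz = 9.8 × 1.184 × 10⁻³ / 39 = 2.9752 × 10⁻⁴ s⁻².
N = √(2.9752 × 10⁻⁴) = 0.017249 rad s⁻¹ ≈ 0.0172 rad s⁻¹.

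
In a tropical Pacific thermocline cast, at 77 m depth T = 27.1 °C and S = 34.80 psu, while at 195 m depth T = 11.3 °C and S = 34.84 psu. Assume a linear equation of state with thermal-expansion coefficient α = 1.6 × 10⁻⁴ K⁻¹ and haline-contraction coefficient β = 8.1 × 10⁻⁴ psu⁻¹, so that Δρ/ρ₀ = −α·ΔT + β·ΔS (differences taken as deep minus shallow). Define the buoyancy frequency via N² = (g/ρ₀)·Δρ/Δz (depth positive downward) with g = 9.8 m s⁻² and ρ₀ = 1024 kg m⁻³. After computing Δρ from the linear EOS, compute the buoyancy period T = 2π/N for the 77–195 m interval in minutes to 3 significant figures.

ΔT = -15.8 K, ΔS = +0.04 psu (deep − shallow).
Δρ/ρ₀ = −αΔT + βΔS = 2.528 × 10⁻³ + 3.24 × 10⁻⁵ = 2.5604 × 10⁻³, so Δρ ≈ 2.622 kg m⁻³.
N² = (g/ρ₀)·Δρ/Δz = g·(Δρ/ρ₀)/Δz = 9.8 × 2.5604 × 10⁻³ / 118 = 2.1264 × 10⁻⁴ s⁻².
N = √(2.1264 × 10⁻⁴) = 0.014582 rad s⁻¹ → T = 2π/N = 430.89 s = 7.1815 min ≈ 7.18 min.

7.18 min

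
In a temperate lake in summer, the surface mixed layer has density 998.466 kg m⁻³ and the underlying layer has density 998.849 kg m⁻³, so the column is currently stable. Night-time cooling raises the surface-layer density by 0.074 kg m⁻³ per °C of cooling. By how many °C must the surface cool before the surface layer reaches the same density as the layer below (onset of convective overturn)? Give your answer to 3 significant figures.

Density deficit of the surface layer: 998.849 − 998.466 = 0.383 kg m⁻³.
Required change = 0.383 / 0.074 = 5.18 °C.

5.18 °C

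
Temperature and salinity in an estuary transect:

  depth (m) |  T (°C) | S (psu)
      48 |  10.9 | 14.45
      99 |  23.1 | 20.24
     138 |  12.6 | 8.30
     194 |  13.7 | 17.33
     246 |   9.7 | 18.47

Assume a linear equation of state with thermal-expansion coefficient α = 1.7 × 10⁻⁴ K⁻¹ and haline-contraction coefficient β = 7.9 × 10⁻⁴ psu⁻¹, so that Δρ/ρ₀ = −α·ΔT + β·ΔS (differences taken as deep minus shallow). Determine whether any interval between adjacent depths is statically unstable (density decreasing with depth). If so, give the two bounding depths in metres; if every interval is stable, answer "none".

Evaluate Δρ/ρ₀ = −αΔT + βΔS across each adjacent pair:
  48–99 m: −αΔT+βΔS = −(1.7 × 10⁻⁴)(+12.2)+(7.9 × 10⁻⁴)(+5.79) = 2.5 × 10⁻³ → stable
  99–138 m: −αΔT+βΔS = −(1.7 × 10⁻⁴)(-10.5)+(7.9 × 10⁻⁴)(-11.94) = -7.6 × 10⁻³ → UNSTABLE
  138–194 m: −αΔT+βΔS = −(1.7 × 10⁻⁴)(+1.1)+(7.9 × 10⁻⁴)(+9.03) = 6.9 × 10⁻³ → stable
  194–246 m: −αΔT+βΔS = −(1.7 × 10⁻⁴)(-4.0)+(7.9 × 10⁻⁴)(+1.14) = 1.6 × 10⁻³ → stable
The 99–138 m interval has Δρ < 0: lighter water underlies denser water.

99–138 m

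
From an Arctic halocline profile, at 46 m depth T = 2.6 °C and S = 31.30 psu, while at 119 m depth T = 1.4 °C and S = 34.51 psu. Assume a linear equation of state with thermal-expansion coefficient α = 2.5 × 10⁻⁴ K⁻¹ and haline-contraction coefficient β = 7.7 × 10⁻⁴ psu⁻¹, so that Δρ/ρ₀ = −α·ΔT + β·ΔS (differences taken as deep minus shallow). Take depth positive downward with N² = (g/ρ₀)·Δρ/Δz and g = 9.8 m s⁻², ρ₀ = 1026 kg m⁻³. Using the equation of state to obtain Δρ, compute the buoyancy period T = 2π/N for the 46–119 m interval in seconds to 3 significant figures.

326 s

ΔT = -1.2 K, ΔS = +3.21 psu (deep − shallow).
Δρ/ρ₀ = −αΔT + βΔS = 3.00 × 10⁻⁴ + 2.4717 × 10⁻³ = 2.7717 × 10⁻³, so Δρ ≈ 2.844 kg m⁻³.
N² = (g/ρ₀)·Δρ/Δz = g·(Δρ/ρ₀)/Δz = 9.8 × 2.7717 × 10⁻³ / 73 = 3.7209 × 10⁻⁴ s⁻².
N = √(3.7209 × 10⁻⁴) = 0.019290 rad s⁻¹ → T = 2π/N = 325.72 s ≈ 326 s.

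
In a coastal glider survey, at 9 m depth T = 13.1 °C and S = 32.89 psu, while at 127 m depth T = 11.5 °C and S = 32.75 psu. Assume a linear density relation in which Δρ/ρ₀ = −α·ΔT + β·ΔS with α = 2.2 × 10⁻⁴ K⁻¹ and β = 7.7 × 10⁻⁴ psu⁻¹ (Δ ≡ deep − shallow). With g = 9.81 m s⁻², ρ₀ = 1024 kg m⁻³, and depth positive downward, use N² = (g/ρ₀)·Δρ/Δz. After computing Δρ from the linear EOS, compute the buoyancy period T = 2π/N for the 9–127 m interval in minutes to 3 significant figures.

23.2 min

ΔT = -1.6 K, ΔS = -0.14 psu (deep − shallow).
Δρ/ρ₀ = −αΔT + βΔS = 3.52 × 10⁻⁴ − 1.078 × 10⁻⁴ = 2.442 × 10⁻⁴, so Δρ ≈ 0.2501 kg m⁻³.
N² = (g/ρ₀)·Δρ/Δz = g·(Δρ/ρ₀)/Δz = 9.81 × 2.442 × 10⁻⁴ / 118 = 2.0302 × 10⁻⁵ s⁻².
N = √(2.0302 × 10⁻⁵) = 4.5058 × 10⁻³ rad s⁻¹ → T = 2π/N = 1.3945 × 10³ s = 23.242 min ≈ 23.2 min.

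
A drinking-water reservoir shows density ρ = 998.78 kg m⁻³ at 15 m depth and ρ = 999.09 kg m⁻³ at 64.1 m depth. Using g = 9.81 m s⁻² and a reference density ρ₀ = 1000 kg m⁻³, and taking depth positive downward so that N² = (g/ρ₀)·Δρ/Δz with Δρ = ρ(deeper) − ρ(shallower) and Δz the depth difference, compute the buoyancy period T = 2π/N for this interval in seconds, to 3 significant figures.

Δρ = 999.09 − 998.78 = 0.31 kg m⁻³ over Δz = 64.1 − 15 = 49.1 m.
N² = (9.81/1000) × (0.31/49.1) = 6.1937 × 10⁻⁵ s⁻².
N = √(6.1937 × 10⁻⁵) = 7.8700 × 10⁻³ rad s⁻¹, so T = 2π/N = 798.37 s ≈ 798 s.
A positive N² confirms static stability across the interval.

798 s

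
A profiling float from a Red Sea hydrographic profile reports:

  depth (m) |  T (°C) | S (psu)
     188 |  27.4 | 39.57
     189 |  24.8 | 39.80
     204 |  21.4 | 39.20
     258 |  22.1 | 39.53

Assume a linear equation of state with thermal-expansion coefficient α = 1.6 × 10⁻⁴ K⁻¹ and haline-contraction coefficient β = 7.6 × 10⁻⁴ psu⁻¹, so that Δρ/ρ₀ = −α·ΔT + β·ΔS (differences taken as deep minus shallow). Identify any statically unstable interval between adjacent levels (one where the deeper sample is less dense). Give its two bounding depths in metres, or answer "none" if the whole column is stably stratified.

Evaluate Δρ/ρ₀ = −αΔT + βΔS across each adjacent pair:
  188–189 m: −αΔT+βΔS = −(1.6 × 10⁻⁴)(-2.6)+(7.6 × 10⁻⁴)(+0.23) = 5.9 × 10⁻⁴ → stable
  189–204 m: −αΔT+βΔS = −(1.6 × 10⁻⁴)(-3.4)+(7.6 × 10⁻⁴)(-0.60) = 8.8 × 10⁻⁵ → stable
  204–258 m: −αΔT+βΔS = −(1.6 × 10⁻⁴)(+0.7)+(7.6 × 10⁻⁴)(+0.33) = 1.4 × 10⁻⁴ → stable
Every interval has Δρ > 0: the column is stably stratified throughout.

none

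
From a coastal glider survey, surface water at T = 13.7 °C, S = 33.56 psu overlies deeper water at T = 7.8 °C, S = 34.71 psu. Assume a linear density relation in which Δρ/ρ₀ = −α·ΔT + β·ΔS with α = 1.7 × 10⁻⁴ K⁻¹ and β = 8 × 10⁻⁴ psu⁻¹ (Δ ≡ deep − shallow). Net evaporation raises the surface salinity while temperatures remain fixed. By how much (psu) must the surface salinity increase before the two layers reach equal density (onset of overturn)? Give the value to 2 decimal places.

Neutral buoyancy requires −α(T_deep − T_surf) + β(S_deep − S_surf′) = 0.
S_surf′ = S_deep − (α/β)·ΔT = 34.71 − (1.7 × 10⁻⁴/8 × 10⁻⁴)·(-5.9) = 35.9638 psu.
Increase required: 35.9638 − 33.56 = 2.4038 psu.

2.40 psu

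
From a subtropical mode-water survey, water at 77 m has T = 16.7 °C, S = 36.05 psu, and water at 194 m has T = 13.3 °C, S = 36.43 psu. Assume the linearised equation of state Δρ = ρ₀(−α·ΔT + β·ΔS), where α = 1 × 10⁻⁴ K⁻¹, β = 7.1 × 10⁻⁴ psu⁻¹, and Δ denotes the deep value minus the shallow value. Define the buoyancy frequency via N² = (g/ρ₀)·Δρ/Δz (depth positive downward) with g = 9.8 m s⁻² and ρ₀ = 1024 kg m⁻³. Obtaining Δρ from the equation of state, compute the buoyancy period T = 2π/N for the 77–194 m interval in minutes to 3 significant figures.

14.7 min

ΔT = -3.4 K, ΔS = +0.38 psu (deep − shallow).
Δρ/ρ₀ = −αΔT + βΔS = 3.40 × 10⁻⁴ + 2.698 × 10⁻⁴ = 6.098 × 10⁻⁴, so Δρ ≈ 0.6244 kg m⁻³.
N² = (g/ρ₀)·Δρ/Δz = g·(Δρ/ρ₀)/Δz = 9.8 × 6.098 × 10⁻⁴ / 117 = 5.1077 × 10⁻⁵ s⁻².
N = √(5.1077 × 10⁻⁵) = 7.1468 × 10⁻³ rad s⁻¹ → T = 2π/N = 879.16 s = 14.653 min ≈ 14.7 min.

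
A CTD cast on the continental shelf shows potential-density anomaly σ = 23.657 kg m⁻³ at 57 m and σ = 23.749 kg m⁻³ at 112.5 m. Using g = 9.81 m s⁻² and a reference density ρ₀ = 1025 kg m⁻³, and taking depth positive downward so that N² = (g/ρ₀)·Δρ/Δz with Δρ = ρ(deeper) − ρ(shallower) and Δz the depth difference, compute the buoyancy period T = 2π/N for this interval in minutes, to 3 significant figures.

26.3 min

Δρ = 1023.749 − 1023.657 = 0.092 kg m⁻³ over Δz = 112.5 − 57 = 55.5 m.
N² = (9.81/1025) × (0.092/55.5) = 1.5865 × 10⁻⁵ s⁻².
N = √(1.5865 × 10⁻⁵) = 3.9831 × 10⁻³ rad s⁻¹, so T = 2π/N = 1.5775 × 10³ s = 26.292 min ≈ 26.3 min.
Since Δρ > 0 the layer is stably stratified.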